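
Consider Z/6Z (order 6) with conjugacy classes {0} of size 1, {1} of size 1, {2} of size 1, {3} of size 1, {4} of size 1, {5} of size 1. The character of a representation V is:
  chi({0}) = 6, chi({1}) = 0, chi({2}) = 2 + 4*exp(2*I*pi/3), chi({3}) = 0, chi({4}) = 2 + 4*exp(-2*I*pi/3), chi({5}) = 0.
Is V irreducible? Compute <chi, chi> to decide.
Not irreducible (reducible): <chi, chi> = 10 > 1.

Justification: <chi, chi> = (1/|G|) sum_C |C| * |chi(C)|^2 = (1/6)[1*|6|^2 + 1*|0|^2 + 1*|2 + 4*exp(2*I*pi/3)|^2 + 1*|0|^2 + 1*|2 + 4*exp(-2*I*pi/3)|^2 + 1*|0|^2]
  = (1/6)[(36) + (0) + (12) + (0) + (12) + (0)] = 60/6 = 10.
(Exp terms are combined using exp(i*s)*conj(exp(i*t)) = exp(i*(s-t)), and sums of them are collapsed using the identity that for every m > 1 the m distinct m-th roots of unity sum to 0, e.g. 1 + exp(2*I*pi/3) + exp(-2*I*pi/3) = 0.)
A character is irreducible iff <chi, chi> = 1, so this representation is reducible.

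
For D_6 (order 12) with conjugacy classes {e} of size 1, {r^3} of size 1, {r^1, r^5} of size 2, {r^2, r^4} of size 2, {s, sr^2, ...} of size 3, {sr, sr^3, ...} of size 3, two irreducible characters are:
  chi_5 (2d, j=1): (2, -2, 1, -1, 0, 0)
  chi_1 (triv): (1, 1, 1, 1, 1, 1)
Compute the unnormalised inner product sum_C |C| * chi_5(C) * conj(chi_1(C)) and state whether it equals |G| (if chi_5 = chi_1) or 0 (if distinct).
Sum = 0; so <chi_5, chi_1> = 0 (distinct irreducibles are orthogonal).

Solution. Compute term by term over conjugacy classes (|C| * chi_5(C) * conj(chi_1(C))):
  1*(2)*conj(1) + 1*(-2)*conj(1) + 2*(1)*conj(1) + 2*(-1)*conj(1) + 3*(0)*conj(1) + 3*(0)*conj(1)
  = (2) + (-2) + (2) + (-2) + (0) + (0)
  = 0.
Dividing by |G| = 12 gives 0/12 = 0, matching the row-orthogonality relation <chi_5, chi_1> = [chi_5 = chi_1].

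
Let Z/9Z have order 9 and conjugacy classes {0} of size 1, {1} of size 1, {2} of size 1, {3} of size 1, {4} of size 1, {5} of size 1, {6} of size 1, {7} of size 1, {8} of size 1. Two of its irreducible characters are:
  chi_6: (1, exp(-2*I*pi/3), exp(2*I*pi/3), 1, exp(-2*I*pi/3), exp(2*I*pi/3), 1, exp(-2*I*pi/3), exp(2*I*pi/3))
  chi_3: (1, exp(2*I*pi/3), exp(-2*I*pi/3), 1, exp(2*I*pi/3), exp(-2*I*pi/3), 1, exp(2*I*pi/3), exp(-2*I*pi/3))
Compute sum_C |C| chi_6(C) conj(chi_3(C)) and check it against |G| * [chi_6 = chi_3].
Sum = 0; so <chi_6, chi_3> = 0 (distinct irreducibles are orthogonal).

Argument: Compute term by term over conjugacy classes (|C| * chi_6(C) * conj(chi_3(C))):
  1*(1)*conj(1) + 1*(exp(-2*I*pi/3))*conj(exp(2*I*pi/3)) + 1*(exp(2*I*pi/3))*conj(exp(-2*I*pi/3)) + 1*(1)*conj(1) + 1*(exp(-2*I*pi/3))*conj(exp(2*I*pi/3)) + 1*(exp(2*I*pi/3))*conj(exp(-2*I*pi/3)) + 1*(1)*conj(1) + 1*(exp(-2*I*pi/3))*conj(exp(2*I*pi/3)) + 1*(exp(2*I*pi/3))*conj(exp(-2*I*pi/3))
  = (1) + (exp(2*I*pi/3)) + (exp(-2*I*pi/3)) + (1) + (exp(2*I*pi/3)) + (exp(-2*I*pi/3)) + (1) + (exp(2*I*pi/3)) + (exp(-2*I*pi/3))
  = 0.
(Exp terms are combined using exp(i*s)*conj(exp(i*t)) = exp(i*(s-t)), and sums of them are collapsed using the identity that for every m > 1 the m distinct m-th roots of unity sum to 0, e.g. 1 + exp(2*I*pi/3) + exp(-2*I*pi/3) = 0.)
Dividing by |G| = 9 gives 0/9 = 0, matching the row-orthogonality relation <chi_6, chi_3> = [chi_6 = chi_3].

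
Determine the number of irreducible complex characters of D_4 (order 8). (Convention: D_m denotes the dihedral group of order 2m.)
5

Argument: The number of irreducible complex representations of a finite group equals its number of conjugacy classes. D_4 has 5 conjugacy classes (n/2 + 3 for n even), so D_4 (order 8) has exactly 5 irreducible complex representations.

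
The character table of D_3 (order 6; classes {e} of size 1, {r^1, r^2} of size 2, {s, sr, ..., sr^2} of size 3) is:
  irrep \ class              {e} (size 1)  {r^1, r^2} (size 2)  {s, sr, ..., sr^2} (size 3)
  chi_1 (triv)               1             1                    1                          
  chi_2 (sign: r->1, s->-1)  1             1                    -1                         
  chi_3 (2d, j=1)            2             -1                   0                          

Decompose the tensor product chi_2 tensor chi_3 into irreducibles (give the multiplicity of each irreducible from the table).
chi_2 tensor chi_3 = chi_3 (all other irreducibles have multiplicity 0).

Working: The character of a tensor product is the pointwise product (chi_2 * chi_3)(C) = chi_2(C) * chi_3(C):
  {e}: (1)*(2), {r^1, r^2}: (1)*(-1), {s, sr, ..., sr^2}: (-1)*(0)
so (chi_2 * chi_3) takes values
  {e} -> 2, {r^1, r^2} -> -1, {s, sr, ..., sr^2} -> 0.
Now take the inner product of this character with each irreducible chi from the table, <chi_2*chi_3, chi> = (1/6) sum_C |C| (chi_2*chi_3)(C) conj(chi(C)):
  <chi_2*chi_3, chi_1> = (1/6)[1*(2)*conj(1) + 2*(-1)*conj(1) + 3*(0)*conj(1)]
      = (1/6)[(2) + (-2) + (0)] = 0/6 = 0
  <chi_2*chi_3, chi_2> = (1/6)[1*(2)*conj(1) + 2*(-1)*conj(1) + 3*(0)*conj(-1)]
      = (1/6)[(2) + (-2) + (0)] = 0/6 = 0
  <chi_2*chi_3, chi_3> = (1/6)[1*(2)*conj(2) + 2*(-1)*conj(-1) + 3*(0)*conj(0)]
      = (1/6)[(4) + (2) + (0)] = 6/6 = 1
Hence the multiplicities are chi_3: 1. Dimension check: dim(chi_2)*dim(chi_3) = 1*2 = 2 and sum (mult * dim) = 1*2 = 2.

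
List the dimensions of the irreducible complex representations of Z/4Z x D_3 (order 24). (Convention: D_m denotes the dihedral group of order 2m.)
Dimensions: 1, 1, 1, 1, 1, 1, 1, 1, 2, 2, 2, 2

Proof sketch: There are 12 irreducibles (= number of conjugacy classes). Their dimensions d_i satisfy sum d_i^2 = |G| = 24: 1 + 1 + 1 + 1 + 1 + 1 + 1 + 1 + 4 + 4 + 4 + 4 = 24. (For the product with Z/4Z: each of the 4 1-dim characters of Z/4Z tensors with each irrep of D_3, giving 4 copies of each D_3-dimension.)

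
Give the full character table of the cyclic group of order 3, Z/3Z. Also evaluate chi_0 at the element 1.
Character table of Z/3Z (irreps indexed chi_0,...,chi_2 with chi_k(m) = zeta_3^(k*m), zeta_3 = exp(2*pi*i/3)):
  irrep \ class  {0} (size 1)  {1} (size 1)    {2} (size 1)  
  chi_0          1             1               1             
  chi_1          1             exp(2*I*pi/3)   exp(-2*I*pi/3)
  chi_2          1             exp(-2*I*pi/3)  exp(2*I*pi/3) 

Spot check: chi_0(1) = zeta_3^(0*1) = zeta_3^0 = 1.

Details: Z/3Z is abelian, so all 3 irreducible complex representations are 1-dimensional. They are given by chi_k(m) = zeta_3^(k*m) for k = 0,...,2. Row orthogonality: sum_m chi_k(m) conj(chi_l(m)) = 3 * [k = l].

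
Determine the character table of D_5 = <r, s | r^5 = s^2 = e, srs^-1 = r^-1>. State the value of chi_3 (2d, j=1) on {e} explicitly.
Conjugacy classes: {e} of size 1, {r^1, r^4} of size 2, {r^2, r^3} of size 2, {s, sr, ..., sr^4} of size 5.
Character table:
  irrep \ class              {e} (size 1)  {r^1, r^4} (size 2)  {r^2, r^3} (size 2)  {s, sr, ..., sr^4} (size 5)
  chi_1 (triv)               1             1                    1                    1                          
  chi_2 (sign: r->1, s->-1)  1             1                    1                    -1                         
  chi_3 (2d, j=1)            2             -1/2 + sqrt(5)/2     -sqrt(5)/2 - 1/2     0                          
  chi_4 (2d, j=2)            2             -sqrt(5)/2 - 1/2     -1/2 + sqrt(5)/2     0                          

Spot check: chi_3 (2d, j=1) on {e} = 2.

Working: D_5 has order 2*5 = 10 with 4 conjugacy classes, hence 4 irreducibles. Sum of squared dims 1 + 1 + 4 + 4 = 10 = |G|. Linear characters come from the abelianisation; the 2-dimensional irreps have character r^k -> 2*cos(2*pi*j*k/5), reflections -> 0.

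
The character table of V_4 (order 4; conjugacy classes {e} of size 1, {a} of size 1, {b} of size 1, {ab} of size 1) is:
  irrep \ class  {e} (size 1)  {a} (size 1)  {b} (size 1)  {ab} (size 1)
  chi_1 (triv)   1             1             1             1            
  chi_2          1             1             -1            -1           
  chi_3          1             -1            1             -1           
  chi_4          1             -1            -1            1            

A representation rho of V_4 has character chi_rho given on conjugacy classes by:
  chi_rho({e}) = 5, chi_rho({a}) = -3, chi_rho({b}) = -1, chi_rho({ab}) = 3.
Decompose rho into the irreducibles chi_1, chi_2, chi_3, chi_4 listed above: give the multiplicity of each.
Multiplicities: chi_1: 1, chi_2: 0, chi_3: 1, chi_4: 3.

Use <chi_rho, chi> = (1/|G|) sum_C |C| * chi_rho(C) * conj(chi(C)) with |G| = 4 for each irreducible chi in the table:
  <chi_rho, chi_1> = (1/4)[1*(5)*conj(1) + 1*(-3)*conj(1) + 1*(-1)*conj(1) + 1*(3)*conj(1)]
      = (1/4)[(5) + (-3) + (-1) + (3)] = 4/4 = 1
  <chi_rho, chi_2> = (1/4)[1*(5)*conj(1) + 1*(-3)*conj(1) + 1*(-1)*conj(-1) + 1*(3)*conj(-1)]
      = (1/4)[(5) + (-3) + (1) + (-3)] = 0/4 = 0
  <chi_rho, chi_3> = (1/4)[1*(5)*conj(1) + 1*(-3)*conj(-1) + 1*(-1)*conj(1) + 1*(3)*conj(-1)]
      = (1/4)[(5) + (3) + (-1) + (-3)] = 4/4 = 1
  <chi_rho, chi_4> = (1/4)[1*(5)*conj(1) + 1*(-3)*conj(-1) + 1*(-1)*conj(-1) + 1*(3)*conj(1)]
      = (1/4)[(5) + (3) + (1) + (3)] = 12/4 = 3
Dimension check: dim(rho) = sum (mult * dim) = 1*1 + 0*1 + 1*1 + 3*1 = 5 = chi_rho(e) = 5.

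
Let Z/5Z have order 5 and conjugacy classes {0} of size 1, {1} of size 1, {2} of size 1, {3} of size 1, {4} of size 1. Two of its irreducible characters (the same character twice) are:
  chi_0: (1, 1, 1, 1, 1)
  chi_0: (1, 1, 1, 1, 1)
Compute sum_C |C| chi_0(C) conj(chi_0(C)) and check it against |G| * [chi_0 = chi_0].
Sum = 5 = |G| = 5; so <chi_0, chi_0> = 1 (norm-1 confirms irreducibility).

Explanation: Compute term by term over conjugacy classes (|C| * chi_0(C) * conj(chi_0(C))):
  1*(1)*conj(1) + 1*(1)*conj(1) + 1*(1)*conj(1) + 1*(1)*conj(1) + 1*(1)*conj(1)
  = (1) + (1) + (1) + (1) + (1)
  = 5.
(Exp terms are combined using exp(i*s)*conj(exp(i*t)) = exp(i*(s-t)), and sums of them are collapsed using the identity that for every m > 1 the m distinct m-th roots of unity sum to 0, e.g. 1 + exp(2*I*pi/3) + exp(-2*I*pi/3) = 0.)
Dividing by |G| = 5 gives 5/5 = 1, matching the row-orthogonality relation <chi_0, chi_0> = [chi_0 = chi_0].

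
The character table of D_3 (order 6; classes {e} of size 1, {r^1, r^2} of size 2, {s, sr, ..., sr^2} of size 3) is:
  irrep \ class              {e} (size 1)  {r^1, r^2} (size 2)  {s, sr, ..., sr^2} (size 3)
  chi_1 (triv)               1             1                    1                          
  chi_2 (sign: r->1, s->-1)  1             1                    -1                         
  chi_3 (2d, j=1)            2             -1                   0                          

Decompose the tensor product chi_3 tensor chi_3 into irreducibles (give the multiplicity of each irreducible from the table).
chi_3 tensor chi_3 = chi_1 + chi_2 + chi_3 (all other irreducibles have multiplicity 0).

Derivation: The character of a tensor product is the pointwise product (chi_3 * chi_3)(C) = chi_3(C) * chi_3(C):
  {e}: (2)*(2), {r^1, r^2}: (-1)*(-1), {s, sr, ..., sr^2}: (0)*(0)
so (chi_3 * chi_3) takes values
  {e} -> 4, {r^1, r^2} -> 1, {s, sr, ..., sr^2} -> 0.
Now take the inner product of this character with each irreducible chi from the table, <chi_3*chi_3, chi> = (1/6) sum_C |C| (chi_3*chi_3)(C) conj(chi(C)):
  <chi_3*chi_3, chi_1> = (1/6)[1*(4)*conj(1) + 2*(1)*conj(1) + 3*(0)*conj(1)]
      = (1/6)[(4) + (2) + (0)] = 6/6 = 1
  <chi_3*chi_3, chi_2> = (1/6)[1*(4)*conj(1) + 2*(1)*conj(1) + 3*(0)*conj(-1)]
      = (1/6)[(4) + (2) + (0)] = 6/6 = 1
  <chi_3*chi_3, chi_3> = (1/6)[1*(4)*conj(2) + 2*(1)*conj(-1) + 3*(0)*conj(0)]
      = (1/6)[(8) + (-2) + (0)] = 6/6 = 1
Hence the multiplicities are chi_1: 1, chi_2: 1, chi_3: 1. Dimension check: dim(chi_3)*dim(chi_3) = 2*2 = 4 and sum (mult * dim) = 1*1 + 1*1 + 1*2 = 4.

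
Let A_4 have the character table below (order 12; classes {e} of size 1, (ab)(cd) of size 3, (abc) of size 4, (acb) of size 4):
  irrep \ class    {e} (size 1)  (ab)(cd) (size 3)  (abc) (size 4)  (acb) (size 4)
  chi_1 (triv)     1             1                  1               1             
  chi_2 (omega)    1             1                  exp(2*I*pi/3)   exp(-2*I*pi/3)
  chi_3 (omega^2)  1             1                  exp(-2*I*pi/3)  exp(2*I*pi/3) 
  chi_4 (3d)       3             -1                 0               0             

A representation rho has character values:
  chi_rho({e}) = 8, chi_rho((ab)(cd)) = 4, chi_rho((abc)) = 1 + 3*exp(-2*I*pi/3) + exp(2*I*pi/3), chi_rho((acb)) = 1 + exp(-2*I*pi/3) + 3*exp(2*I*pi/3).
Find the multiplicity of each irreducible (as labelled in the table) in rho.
Multiplicities: chi_1: 1, chi_2: 1, chi_3: 3, chi_4: 1.

Explanation: Use <chi_rho, chi> = (1/|G|) sum_C |C| * chi_rho(C) * conj(chi(C)) with |G| = 12 for each irreducible chi in the table:
  <chi_rho, chi_1> = (1/12)[1*(8)*conj(1) + 3*(4)*conj(1) + 4*(1 + 3*exp(-2*I*pi/3) + exp(2*I*pi/3))*conj(1) + 4*(1 + exp(-2*I*pi/3) + 3*exp(2*I*pi/3))*conj(1)]
      = (1/12)[(8) + (12) + (4 + 12*exp(-2*I*pi/3) + 4*exp(2*I*pi/3)) + (4 + 4*exp(-2*I*pi/3) + 12*exp(2*I*pi/3))] = 12/12 = 1
  <chi_rho, chi_2> = (1/12)[1*(8)*conj(1) + 3*(4)*conj(1) + 4*(1 + 3*exp(-2*I*pi/3) + exp(2*I*pi/3))*conj(exp(2*I*pi/3)) + 4*(1 + exp(-2*I*pi/3) + 3*exp(2*I*pi/3))*conj(exp(-2*I*pi/3))]
      = (1/12)[(8) + (12) + (4 + 4*exp(-2*I*pi/3) + 12*exp(2*I*pi/3)) + (4 + 12*exp(-2*I*pi/3) + 4*exp(2*I*pi/3))] = 12/12 = 1
  <chi_rho, chi_3> = (1/12)[1*(8)*conj(1) + 3*(4)*conj(1) + 4*(1 + 3*exp(-2*I*pi/3) + exp(2*I*pi/3))*conj(exp(-2*I*pi/3)) + 4*(1 + exp(-2*I*pi/3) + 3*exp(2*I*pi/3))*conj(exp(2*I*pi/3))]
      = (1/12)[(8) + (12) + (8) + (8)] = 36/12 = 3
  <chi_rho, chi_4> = (1/12)[1*(8)*conj(3) + 3*(4)*conj(-1) + 4*(1 + 3*exp(-2*I*pi/3) + exp(2*I*pi/3))*conj(0) + 4*(1 + exp(-2*I*pi/3) + 3*exp(2*I*pi/3))*conj(0)]
      = (1/12)[(24) + (-12) + (0) + (0)] = 12/12 = 1
(Exp terms are combined using exp(i*s)*conj(exp(i*t)) = exp(i*(s-t)), and sums of them are collapsed using the identity that for every m > 1 the m distinct m-th roots of unity sum to 0, e.g. 1 + exp(2*I*pi/3) + exp(-2*I*pi/3) = 0.)
Dimension check: dim(rho) = sum (mult * dim) = 1*1 + 1*1 + 3*1 + 1*3 = 8 = chi_rho(e) = 8.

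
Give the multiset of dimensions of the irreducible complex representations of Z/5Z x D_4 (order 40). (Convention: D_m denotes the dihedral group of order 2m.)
Dimensions: 1, 1, 1, 1, 1, 1, 1, 1, 1, 1, 1, 1, 1, 1, 1, 1, 1, 1, 1, 1, 2, 2, 2, 2, 2

Why: There are 25 irreducibles (= number of conjugacy classes). Their dimensions d_i satisfy sum d_i^2 = |G| = 40: 1 + 1 + 1 + 1 + 1 + 1 + 1 + 1 + 1 + 1 + 1 + 1 + 1 + 1 + 1 + 1 + 1 + 1 + 1 + 1 + 4 + 4 + 4 + 4 + 4 = 40. (For the product with Z/5Z: each of the 5 1-dim characters of Z/5Z tensors with each irrep of D_4, giving 5 copies of each D_4-dimension.)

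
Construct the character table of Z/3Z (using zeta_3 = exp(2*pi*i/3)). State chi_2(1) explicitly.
Character table of Z/3Z (irreps indexed chi_0,...,chi_2 with chi_k(m) = zeta_3^(k*m), zeta_3 = exp(2*pi*i/3)):
  irrep \ class  {0} (size 1)  {1} (size 1)    {2} (size 1)  
  chi_0          1             1               1             
  chi_1          1             exp(2*I*pi/3)   exp(-2*I*pi/3)
  chi_2          1             exp(-2*I*pi/3)  exp(2*I*pi/3) 

Spot check: chi_2(1) = zeta_3^(2*1) = zeta_3^2 = exp(-2*I*pi/3).

Proof sketch: Z/3Z is abelian, so all 3 irreducible complex representations are 1-dimensional. They are given by chi_k(m) = zeta_3^(k*m) for k = 0,...,2. Row orthogonality: sum_m chi_k(m) conj(chi_l(m)) = 3 * [k = l].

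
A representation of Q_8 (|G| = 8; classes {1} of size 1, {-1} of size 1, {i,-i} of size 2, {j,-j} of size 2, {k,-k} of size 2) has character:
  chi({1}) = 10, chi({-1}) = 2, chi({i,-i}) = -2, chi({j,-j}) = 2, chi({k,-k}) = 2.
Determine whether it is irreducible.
Not irreducible (reducible): <chi, chi> = 16 > 1.

Justification: <chi, chi> = (1/|G|) sum_C |C| * |chi(C)|^2 = (1/8)[1*|10|^2 + 1*|2|^2 + 2*|-2|^2 + 2*|2|^2 + 2*|2|^2]
  = (1/8)[(100) + (4) + (8) + (8) + (8)] = 128/8 = 16.
A character is irreducible iff <chi, chi> = 1, so this representation is reducible.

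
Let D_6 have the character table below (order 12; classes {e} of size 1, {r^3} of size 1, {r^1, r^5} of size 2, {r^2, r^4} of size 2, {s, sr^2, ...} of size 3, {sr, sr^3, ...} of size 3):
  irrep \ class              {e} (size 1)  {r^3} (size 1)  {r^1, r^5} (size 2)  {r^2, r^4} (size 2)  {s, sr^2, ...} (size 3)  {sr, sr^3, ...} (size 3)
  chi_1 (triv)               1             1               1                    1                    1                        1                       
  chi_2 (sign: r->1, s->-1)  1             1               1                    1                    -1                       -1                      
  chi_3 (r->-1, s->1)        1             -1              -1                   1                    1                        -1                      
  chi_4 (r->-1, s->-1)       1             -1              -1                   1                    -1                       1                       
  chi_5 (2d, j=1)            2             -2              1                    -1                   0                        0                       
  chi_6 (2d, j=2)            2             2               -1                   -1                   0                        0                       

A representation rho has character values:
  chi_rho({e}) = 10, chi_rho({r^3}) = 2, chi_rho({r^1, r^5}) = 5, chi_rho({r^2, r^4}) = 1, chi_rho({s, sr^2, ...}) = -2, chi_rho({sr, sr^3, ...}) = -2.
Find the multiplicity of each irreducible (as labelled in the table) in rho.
Multiplicities: chi_1: 1, chi_2: 3, chi_3: 0, chi_4: 0, chi_5: 2, chi_6: 1.

Proof sketch: Use <chi_rho, chi> = (1/|G|) sum_C |C| * chi_rho(C) * conj(chi(C)) with |G| = 12 for each irreducible chi in the table:
  <chi_rho, chi_1> = (1/12)[1*(10)*conj(1) + 1*(2)*conj(1) + 2*(5)*conj(1) + 2*(1)*conj(1) + 3*(-2)*conj(1) + 3*(-2)*conj(1)]
      = (1/12)[(10) + (2) + (10) + (2) + (-6) + (-6)] = 12/12 = 1
  <chi_rho, chi_2> = (1/12)[1*(10)*conj(1) + 1*(2)*conj(1) + 2*(5)*conj(1) + 2*(1)*conj(1) + 3*(-2)*conj(-1) + 3*(-2)*conj(-1)]
      = (1/12)[(10) + (2) + (10) + (2) + (6) + (6)] = 36/12 = 3
  <chi_rho, chi_3> = (1/12)[1*(10)*conj(1) + 1*(2)*conj(-1) + 2*(5)*conj(-1) + 2*(1)*conj(1) + 3*(-2)*conj(1) + 3*(-2)*conj(-1)]
      = (1/12)[(10) + (-2) + (-10) + (2) + (-6) + (6)] = 0/12 = 0
  <chi_rho, chi_4> = (1/12)[1*(10)*conj(1) + 1*(2)*conj(-1) + 2*(5)*conj(-1) + 2*(1)*conj(1) + 3*(-2)*conj(-1) + 3*(-2)*conj(1)]
      = (1/12)[(10) + (-2) + (-10) + (2) + (6) + (-6)] = 0/12 = 0
  <chi_rho, chi_5> = (1/12)[1*(10)*conj(2) + 1*(2)*conj(-2) + 2*(5)*conj(1) + 2*(1)*conj(-1) + 3*(-2)*conj(0) + 3*(-2)*conj(0)]
      = (1/12)[(20) + (-4) + (10) + (-2) + (0) + (0)] = 24/12 = 2
  <chi_rho, chi_6> = (1/12)[1*(10)*conj(2) + 1*(2)*conj(2) + 2*(5)*conj(-1) + 2*(1)*conj(-1) + 3*(-2)*conj(0) + 3*(-2)*conj(0)]
      = (1/12)[(20) + (4) + (-10) + (-2) + (0) + (0)] = 12/12 = 1
Dimension check: dim(rho) = sum (mult * dim) = 1*1 + 3*1 + 0*1 + 0*1 + 2*2 + 1*2 = 10 = chi_rho(e) = 10.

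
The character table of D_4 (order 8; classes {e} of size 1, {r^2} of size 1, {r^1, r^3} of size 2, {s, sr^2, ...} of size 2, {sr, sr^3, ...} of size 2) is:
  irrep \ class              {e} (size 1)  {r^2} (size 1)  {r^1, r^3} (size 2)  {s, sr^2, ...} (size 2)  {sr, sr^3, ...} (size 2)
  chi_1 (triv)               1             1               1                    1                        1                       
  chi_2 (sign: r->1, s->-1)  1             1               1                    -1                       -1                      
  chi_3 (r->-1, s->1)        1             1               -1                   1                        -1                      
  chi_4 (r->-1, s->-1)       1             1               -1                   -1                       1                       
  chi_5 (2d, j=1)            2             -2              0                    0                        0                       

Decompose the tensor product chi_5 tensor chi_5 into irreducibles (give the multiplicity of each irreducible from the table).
chi_5 tensor chi_5 = chi_1 + chi_2 + chi_3 + chi_4 (all other irreducibles have multiplicity 0).

Working: The character of a tensor product is the pointwise product (chi_5 * chi_5)(C) = chi_5(C) * chi_5(C):
  {e}: (2)*(2), {r^2}: (-2)*(-2), {r^1, r^3}: (0)*(0), {s, sr^2, ...}: (0)*(0), {sr, sr^3, ...}: (0)*(0)
so (chi_5 * chi_5) takes values
  {e} -> 4, {r^2} -> 4, {r^1, r^3} -> 0, {s, sr^2, ...} -> 0, {sr, sr^3, ...} -> 0.
Now take the inner product of this character with each irreducible chi from the table, <chi_5*chi_5, chi> = (1/8) sum_C |C| (chi_5*chi_5)(C) conj(chi(C)):
  <chi_5*chi_5, chi_1> = (1/8)[1*(4)*conj(1) + 1*(4)*conj(1) + 2*(0)*conj(1) + 2*(0)*conj(1) + 2*(0)*conj(1)]
      = (1/8)[(4) + (4) + (0) + (0) + (0)] = 8/8 = 1
  <chi_5*chi_5, chi_2> = (1/8)[1*(4)*conj(1) + 1*(4)*conj(1) + 2*(0)*conj(1) + 2*(0)*conj(-1) + 2*(0)*conj(-1)]
      = (1/8)[(4) + (4) + (0) + (0) + (0)] = 8/8 = 1
  <chi_5*chi_5, chi_3> = (1/8)[1*(4)*conj(1) + 1*(4)*conj(1) + 2*(0)*conj(-1) + 2*(0)*conj(1) + 2*(0)*conj(-1)]
      = (1/8)[(4) + (4) + (0) + (0) + (0)] = 8/8 = 1
  <chi_5*chi_5, chi_4> = (1/8)[1*(4)*conj(1) + 1*(4)*conj(1) + 2*(0)*conj(-1) + 2*(0)*conj(-1) + 2*(0)*conj(1)]
      = (1/8)[(4) + (4) + (0) + (0) + (0)] = 8/8 = 1
  <chi_5*chi_5, chi_5> = (1/8)[1*(4)*conj(2) + 1*(4)*conj(-2) + 2*(0)*conj(0) + 2*(0)*conj(0) + 2*(0)*conj(0)]
      = (1/8)[(8) + (-8) + (0) + (0) + (0)] = 0/8 = 0
Hence the multiplicities are chi_1: 1, chi_2: 1, chi_3: 1, chi_4: 1. Dimension check: dim(chi_5)*dim(chi_5) = 2*2 = 4 and sum (mult * dim) = 1*1 + 1*1 + 1*1 + 1*1 = 4.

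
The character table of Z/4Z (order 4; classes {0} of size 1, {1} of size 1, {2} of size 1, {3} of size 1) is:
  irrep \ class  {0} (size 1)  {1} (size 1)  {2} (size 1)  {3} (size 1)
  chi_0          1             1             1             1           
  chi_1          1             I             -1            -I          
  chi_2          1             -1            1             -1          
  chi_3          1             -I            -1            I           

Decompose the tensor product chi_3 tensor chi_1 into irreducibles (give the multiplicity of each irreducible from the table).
chi_3 tensor chi_1 = chi_0 (all other irreducibles have multiplicity 0).

Explanation: The character of a tensor product is the pointwise product (chi_3 * chi_1)(C) = chi_3(C) * chi_1(C):
  {0}: (1)*(1), {1}: (-I)*(I), {2}: (-1)*(-1), {3}: (I)*(-I)
so (chi_3 * chi_1) takes values
  {0} -> 1, {1} -> 1, {2} -> 1, {3} -> 1.
Now take the inner product of this character with each irreducible chi from the table, <chi_3*chi_1, chi> = (1/4) sum_C |C| (chi_3*chi_1)(C) conj(chi(C)):
  <chi_3*chi_1, chi_0> = (1/4)[1*(1)*conj(1) + 1*(1)*conj(1) + 1*(1)*conj(1) + 1*(1)*conj(1)]
      = (1/4)[(1) + (1) + (1) + (1)] = 4/4 = 1
  <chi_3*chi_1, chi_1> = (1/4)[1*(1)*conj(1) + 1*(1)*conj(I) + 1*(1)*conj(-1) + 1*(1)*conj(-I)]
      = (1/4)[(1) + (-I) + (-1) + (I)] = 0/4 = 0
  <chi_3*chi_1, chi_2> = (1/4)[1*(1)*conj(1) + 1*(1)*conj(-1) + 1*(1)*conj(1) + 1*(1)*conj(-1)]
      = (1/4)[(1) + (-1) + (1) + (-1)] = 0/4 = 0
  <chi_3*chi_1, chi_3> = (1/4)[1*(1)*conj(1) + 1*(1)*conj(-I) + 1*(1)*conj(-1) + 1*(1)*conj(I)]
      = (1/4)[(1) + (I) + (-1) + (-I)] = 0/4 = 0
(Exp terms are combined using exp(i*s)*conj(exp(i*t)) = exp(i*(s-t)), and sums of them are collapsed using the identity that for every m > 1 the m distinct m-th roots of unity sum to 0, e.g. 1 + exp(2*I*pi/3) + exp(-2*I*pi/3) = 0.)
Hence the multiplicities are chi_0: 1. Dimension check: dim(chi_3)*dim(chi_1) = 1*1 = 1 and sum (mult * dim) = 1*1 = 1.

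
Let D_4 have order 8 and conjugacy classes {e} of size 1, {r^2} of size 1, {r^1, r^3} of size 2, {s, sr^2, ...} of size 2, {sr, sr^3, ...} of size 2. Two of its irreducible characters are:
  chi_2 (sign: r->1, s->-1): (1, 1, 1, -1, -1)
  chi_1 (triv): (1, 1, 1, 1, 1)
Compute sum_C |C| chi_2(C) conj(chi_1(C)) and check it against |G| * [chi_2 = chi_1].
Sum = 0; so <chi_2, chi_1> = 0 (distinct irreducibles are orthogonal).

Justification: Compute term by term over conjugacy classes (|C| * chi_2(C) * conj(chi_1(C))):
  1*(1)*conj(1) + 1*(1)*conj(1) + 2*(1)*conj(1) + 2*(-1)*conj(1) + 2*(-1)*conj(1)
  = (1) + (1) + (2) + (-2) + (-2)
  = 0.
Dividing by |G| = 8 gives 0/8 = 0, matching the row-orthogonality relation <chi_2, chi_1> = [chi_2 = chi_1].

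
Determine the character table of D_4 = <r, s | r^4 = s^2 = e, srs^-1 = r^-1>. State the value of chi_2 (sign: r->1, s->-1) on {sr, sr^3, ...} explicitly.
Conjugacy classes: {e} of size 1, {r^2} of size 1, {r^1, r^3} of size 2, {s, sr^2, ...} of size 2, {sr, sr^3, ...} of size 2.
Character table:
  irrep \ class              {e} (size 1)  {r^2} (size 1)  {r^1, r^3} (size 2)  {s, sr^2, ...} (size 2)  {sr, sr^3, ...} (size 2)
  chi_1 (triv)               1             1               1                    1                        1                       
  chi_2 (sign: r->1, s->-1)  1             1               1                    -1                       -1                      
  chi_3 (r->-1, s->1)        1             1               -1                   1                        -1                      
  chi_4 (r->-1, s->-1)       1             1               -1                   -1                       1                       
  chi_5 (2d, j=1)            2             -2              0                    0                        0                       

Spot check: chi_2 (sign: r->1, s->-1) on {sr, sr^3, ...} = -1.

Working: D_4 has order 2*4 = 8 with 5 conjugacy classes, hence 5 irreducibles. Sum of squared dims 1 + 1 + 1 + 1 + 4 = 8 = |G|. Linear characters come from the abelianisation; the 2-dimensional irreps have character r^k -> 2*cos(2*pi*j*k/4), reflections -> 0.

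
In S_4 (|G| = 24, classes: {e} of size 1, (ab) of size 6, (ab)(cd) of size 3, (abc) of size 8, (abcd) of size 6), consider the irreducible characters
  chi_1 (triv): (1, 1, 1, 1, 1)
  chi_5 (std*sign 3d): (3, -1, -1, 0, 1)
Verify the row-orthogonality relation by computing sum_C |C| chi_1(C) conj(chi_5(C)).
Sum = 0; so <chi_1, chi_5> = 0 (distinct irreducibles are orthogonal).

Working: Compute term by term over conjugacy classes (|C| * chi_1(C) * conj(chi_5(C))):
  1*(1)*conj(3) + 6*(1)*conj(-1) + 3*(1)*conj(-1) + 8*(1)*conj(0) + 6*(1)*conj(1)
  = (3) + (-6) + (-3) + (0) + (6)
  = 0.
Dividing by |G| = 24 gives 0/24 = 0, matching the row-orthogonality relation <chi_1, chi_5> = [chi_1 = chi_5].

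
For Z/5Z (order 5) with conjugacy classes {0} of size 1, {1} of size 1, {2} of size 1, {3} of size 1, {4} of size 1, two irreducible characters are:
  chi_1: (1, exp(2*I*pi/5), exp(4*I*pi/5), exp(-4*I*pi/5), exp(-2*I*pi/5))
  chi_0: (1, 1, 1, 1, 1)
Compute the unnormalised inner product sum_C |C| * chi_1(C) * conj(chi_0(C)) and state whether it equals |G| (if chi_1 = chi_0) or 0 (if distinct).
Sum = 0; so <chi_1, chi_0> = 0 (distinct irreducibles are orthogonal).

Reasoning: Compute term by term over conjugacy classes (|C| * chi_1(C) * conj(chi_0(C))):
  1*(1)*conj(1) + 1*(exp(2*I*pi/5))*conj(1) + 1*(exp(4*I*pi/5))*conj(1) + 1*(exp(-4*I*pi/5))*conj(1) + 1*(exp(-2*I*pi/5))*conj(1)
  = (1) + (exp(2*I*pi/5)) + (exp(4*I*pi/5)) + (exp(-4*I*pi/5)) + (exp(-2*I*pi/5))
  = 0.
(Exp terms are combined using exp(i*s)*conj(exp(i*t)) = exp(i*(s-t)), and sums of them are collapsed using the identity that for every m > 1 the m distinct m-th roots of unity sum to 0, e.g. 1 + exp(2*I*pi/3) + exp(-2*I*pi/3) = 0.)
Dividing by |G| = 5 gives 0/5 = 0, matching the row-orthogonality relation <chi_1, chi_0> = [chi_1 = chi_0].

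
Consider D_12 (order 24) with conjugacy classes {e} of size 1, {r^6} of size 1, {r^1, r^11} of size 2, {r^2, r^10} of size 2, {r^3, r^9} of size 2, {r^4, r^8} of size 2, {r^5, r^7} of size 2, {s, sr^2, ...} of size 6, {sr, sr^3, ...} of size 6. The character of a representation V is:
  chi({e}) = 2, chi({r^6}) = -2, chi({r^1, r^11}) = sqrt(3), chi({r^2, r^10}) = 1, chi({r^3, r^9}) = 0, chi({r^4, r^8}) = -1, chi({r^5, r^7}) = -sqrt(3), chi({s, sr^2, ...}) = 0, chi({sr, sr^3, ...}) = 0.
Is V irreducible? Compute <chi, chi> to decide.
Irreducible: <chi, chi> = 1.

Working: <chi, chi> = (1/|G|) sum_C |C| * |chi(C)|^2 = (1/24)[1*|2|^2 + 1*|-2|^2 + 2*|sqrt(3)|^2 + 2*|1|^2 + 2*|0|^2 + 2*|-1|^2 + 2*|-sqrt(3)|^2 + 6*|0|^2 + 6*|0|^2]
  = (1/24)[(4) + (4) + (6) + (2) + (0) + (2) + (6) + (0) + (0)] = 24/24 = 1.
A character is irreducible iff <chi, chi> = 1, so this representation is irreducible.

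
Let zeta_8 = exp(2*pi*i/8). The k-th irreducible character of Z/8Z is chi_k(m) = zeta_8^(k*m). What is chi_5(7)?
chi_5(7) = zeta_8^35 = exp(3*I*pi/4)

Explanation: chi_5(7) = zeta_8^(5*7) = zeta_8^35. Since zeta_8^8 = 1, this equals zeta_8^3 = exp(2*pi*i*3/8) = exp(3*I*pi/4).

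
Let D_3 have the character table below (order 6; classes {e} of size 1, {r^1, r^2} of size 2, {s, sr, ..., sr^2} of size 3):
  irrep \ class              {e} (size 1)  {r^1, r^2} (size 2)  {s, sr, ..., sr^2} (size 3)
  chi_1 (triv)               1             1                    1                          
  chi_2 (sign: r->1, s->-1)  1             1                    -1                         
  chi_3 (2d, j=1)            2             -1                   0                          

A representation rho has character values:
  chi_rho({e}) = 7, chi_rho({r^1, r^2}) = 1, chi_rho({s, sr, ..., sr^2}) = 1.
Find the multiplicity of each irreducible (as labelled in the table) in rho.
Multiplicities: chi_1: 2, chi_2: 1, chi_3: 2.

Reasoning: Use <chi_rho, chi> = (1/|G|) sum_C |C| * chi_rho(C) * conj(chi(C)) with |G| = 6 for each irreducible chi in the table:
  <chi_rho, chi_1> = (1/6)[1*(7)*conj(1) + 2*(1)*conj(1) + 3*(1)*conj(1)]
      = (1/6)[(7) + (2) + (3)] = 12/6 = 2
  <chi_rho, chi_2> = (1/6)[1*(7)*conj(1) + 2*(1)*conj(1) + 3*(1)*conj(-1)]
      = (1/6)[(7) + (2) + (-3)] = 6/6 = 1
  <chi_rho, chi_3> = (1/6)[1*(7)*conj(2) + 2*(1)*conj(-1) + 3*(1)*conj(0)]
      = (1/6)[(14) + (-2) + (0)] = 12/6 = 2
Dimension check: dim(rho) = sum (mult * dim) = 2*1 + 1*1 + 2*2 = 7 = chi_rho(e) = 7.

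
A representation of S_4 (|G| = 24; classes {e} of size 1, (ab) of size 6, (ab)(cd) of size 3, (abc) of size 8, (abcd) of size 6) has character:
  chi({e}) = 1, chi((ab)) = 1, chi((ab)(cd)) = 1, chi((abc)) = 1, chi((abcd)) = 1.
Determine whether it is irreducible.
Irreducible: <chi, chi> = 1.

<chi, chi> = (1/|G|) sum_C |C| * |chi(C)|^2 = (1/24)[1*|1|^2 + 6*|1|^2 + 3*|1|^2 + 8*|1|^2 + 6*|1|^2]
  = (1/24)[(1) + (6) + (3) + (8) + (6)] = 24/24 = 1.
A character is irreducible iff <chi, chi> = 1, so this representation is irreducible.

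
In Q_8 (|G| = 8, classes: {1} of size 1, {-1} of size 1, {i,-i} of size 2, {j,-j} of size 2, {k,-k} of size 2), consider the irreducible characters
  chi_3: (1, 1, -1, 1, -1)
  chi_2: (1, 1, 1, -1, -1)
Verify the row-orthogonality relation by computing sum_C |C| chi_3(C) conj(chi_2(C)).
Sum = 0; so <chi_3, chi_2> = 0 (distinct irreducibles are orthogonal).

Details: Compute term by term over conjugacy classes (|C| * chi_3(C) * conj(chi_2(C))):
  1*(1)*conj(1) + 1*(1)*conj(1) + 2*(-1)*conj(1) + 2*(1)*conj(-1) + 2*(-1)*conj(-1)
  = (1) + (1) + (-2) + (-2) + (2)
  = 0.
Dividing by |G| = 8 gives 0/8 = 0, matching the row-orthogonality relation <chi_3, chi_2> = [chi_3 = chi_2].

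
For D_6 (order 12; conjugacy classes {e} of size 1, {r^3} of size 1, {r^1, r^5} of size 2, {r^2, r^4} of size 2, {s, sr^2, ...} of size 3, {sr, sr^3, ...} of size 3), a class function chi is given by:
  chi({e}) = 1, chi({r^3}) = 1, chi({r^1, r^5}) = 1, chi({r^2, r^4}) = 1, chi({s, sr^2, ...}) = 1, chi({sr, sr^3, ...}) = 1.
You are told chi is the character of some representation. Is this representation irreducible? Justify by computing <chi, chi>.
Irreducible: <chi, chi> = 1.

Argument: <chi, chi> = (1/|G|) sum_C |C| * |chi(C)|^2 = (1/12)[1*|1|^2 + 1*|1|^2 + 2*|1|^2 + 2*|1|^2 + 3*|1|^2 + 3*|1|^2]
  = (1/12)[(1) + (1) + (2) + (2) + (3) + (3)] = 12/12 = 1.
A character is irreducible iff <chi, chi> = 1, so this representation is irreducible.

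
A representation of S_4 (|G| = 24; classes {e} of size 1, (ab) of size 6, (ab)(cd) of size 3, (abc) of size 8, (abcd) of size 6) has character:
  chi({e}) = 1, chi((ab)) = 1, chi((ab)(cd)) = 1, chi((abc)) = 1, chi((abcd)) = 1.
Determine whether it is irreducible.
Irreducible: <chi, chi> = 1.

Working: <chi, chi> = (1/|G|) sum_C |C| * |chi(C)|^2 = (1/24)[1*|1|^2 + 6*|1|^2 + 3*|1|^2 + 8*|1|^2 + 6*|1|^2]
  = (1/24)[(1) + (6) + (3) + (8) + (6)] = 24/24 = 1.
A character is irreducible iff <chi, chi> = 1, so this representation is irreducible.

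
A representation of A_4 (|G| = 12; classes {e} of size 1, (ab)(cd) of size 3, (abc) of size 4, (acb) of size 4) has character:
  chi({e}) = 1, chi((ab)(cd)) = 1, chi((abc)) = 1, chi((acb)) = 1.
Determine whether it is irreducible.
Irreducible: <chi, chi> = 1.

Justification: <chi, chi> = (1/|G|) sum_C |C| * |chi(C)|^2 = (1/12)[1*|1|^2 + 3*|1|^2 + 4*|1|^2 + 4*|1|^2]
  = (1/12)[(1) + (3) + (4) + (4)] = 12/12 = 1.
(Exp terms are combined using exp(i*s)*conj(exp(i*t)) = exp(i*(s-t)), and sums of them are collapsed using the identity that for every m > 1 the m distinct m-th roots of unity sum to 0, e.g. 1 + exp(2*I*pi/3) + exp(-2*I*pi/3) = 0.)
A character is irreducible iff <chi, chi> = 1, so this representation is irreducible.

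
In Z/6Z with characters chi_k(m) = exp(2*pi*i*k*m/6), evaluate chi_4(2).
chi_4(2) = zeta_6^8 = exp(2*I*pi/3)

Argument: chi_4(2) = zeta_6^(4*2) = zeta_6^8. Since zeta_6^6 = 1, this equals zeta_6^2 = exp(2*pi*i*2/6) = exp(2*I*pi/3).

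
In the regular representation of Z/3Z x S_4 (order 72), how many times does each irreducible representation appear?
Each irreducible V_i of dimension d_i appears with multiplicity d_i, i.e. rho_reg = (direct sum over all irreducibles V_i) d_i V_i. The irreducible dimensions for Z/3Z x S_4 are 1, 1, 1, 1, 1, 1, 2, 2, 2, 3, 3, 3, 3, 3, 3: 6 irreducibles of dimension 1, each with multiplicity 1; 3 irreducibles of dimension 2, each with multiplicity 2; 6 irreducibles of dimension 3, each with multiplicity 3. Total dimension 6*1*1 + 3*2*2 + 6*3*3 = 72 = |G|.

Derivation: General theorem: in the regular representation of a finite group G, each irreducible appears with multiplicity equal to its dimension. Check: dim(rho_reg) = sum d_i^2 = 1 + 1 + 1 + 1 + 1 + 1 + 4 + 4 + 4 + 9 + 9 + 9 + 9 + 9 + 9 = 72 = |G|.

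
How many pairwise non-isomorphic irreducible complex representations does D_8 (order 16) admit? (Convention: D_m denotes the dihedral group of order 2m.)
7

Proof sketch: The number of irreducible complex representations of a finite group equals its number of conjugacy classes. D_8 has 7 conjugacy classes (n/2 + 3 for n even), so D_8 (order 16) has exactly 7 irreducible complex representations.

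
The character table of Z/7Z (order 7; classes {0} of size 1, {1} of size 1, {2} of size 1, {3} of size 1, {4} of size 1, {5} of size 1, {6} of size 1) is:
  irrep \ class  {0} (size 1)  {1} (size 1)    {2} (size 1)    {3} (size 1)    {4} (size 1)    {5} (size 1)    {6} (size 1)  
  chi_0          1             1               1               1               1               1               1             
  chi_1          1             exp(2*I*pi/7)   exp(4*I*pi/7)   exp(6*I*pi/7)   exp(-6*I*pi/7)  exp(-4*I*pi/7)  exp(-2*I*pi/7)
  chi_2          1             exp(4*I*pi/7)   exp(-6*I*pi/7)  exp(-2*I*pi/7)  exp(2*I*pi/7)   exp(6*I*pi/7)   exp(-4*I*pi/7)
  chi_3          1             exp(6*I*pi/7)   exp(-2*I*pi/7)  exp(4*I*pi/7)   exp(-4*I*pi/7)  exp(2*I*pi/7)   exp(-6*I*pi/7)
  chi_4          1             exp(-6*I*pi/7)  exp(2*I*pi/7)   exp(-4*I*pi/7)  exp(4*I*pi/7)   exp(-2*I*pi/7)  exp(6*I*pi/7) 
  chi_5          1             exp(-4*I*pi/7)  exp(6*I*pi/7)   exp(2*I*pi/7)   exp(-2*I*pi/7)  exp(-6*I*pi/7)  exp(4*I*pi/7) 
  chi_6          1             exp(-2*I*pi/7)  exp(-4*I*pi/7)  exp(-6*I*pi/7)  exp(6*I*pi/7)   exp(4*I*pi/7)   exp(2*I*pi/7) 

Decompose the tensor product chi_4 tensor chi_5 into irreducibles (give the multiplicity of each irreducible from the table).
chi_4 tensor chi_5 = chi_2 (all other irreducibles have multiplicity 0).

Reasoning: The character of a tensor product is the pointwise product (chi_4 * chi_5)(C) = chi_4(C) * chi_5(C):
  {0}: (1)*(1), {1}: (exp(-6*I*pi/7))*(exp(-4*I*pi/7)), {2}: (exp(2*I*pi/7))*(exp(6*I*pi/7)), {3}: (exp(-4*I*pi/7))*(exp(2*I*pi/7)), {4}: (exp(4*I*pi/7))*(exp(-2*I*pi/7)), {5}: (exp(-2*I*pi/7))*(exp(-6*I*pi/7)), {6}: (exp(6*I*pi/7))*(exp(4*I*pi/7))
so (chi_4 * chi_5) takes values
  {0} -> 1, {1} -> exp(4*I*pi/7), {2} -> exp(-6*I*pi/7), {3} -> exp(-2*I*pi/7), {4} -> exp(2*I*pi/7), {5} -> exp(6*I*pi/7), {6} -> exp(-4*I*pi/7).
Now take the inner product of this character with each irreducible chi from the table, <chi_4*chi_5, chi> = (1/7) sum_C |C| (chi_4*chi_5)(C) conj(chi(C)):
  <chi_4*chi_5, chi_0> = (1/7)[1*(1)*conj(1) + 1*(exp(4*I*pi/7))*conj(1) + 1*(exp(-6*I*pi/7))*conj(1) + 1*(exp(-2*I*pi/7))*conj(1) + 1*(exp(2*I*pi/7))*conj(1) + 1*(exp(6*I*pi/7))*conj(1) + 1*(exp(-4*I*pi/7))*conj(1)]
      = (1/7)[(1) + (exp(4*I*pi/7)) + (exp(-6*I*pi/7)) + (exp(-2*I*pi/7)) + (exp(2*I*pi/7)) + (exp(6*I*pi/7)) + (exp(-4*I*pi/7))] = 0/7 = 0
  <chi_4*chi_5, chi_1> = (1/7)[1*(1)*conj(1) + 1*(exp(4*I*pi/7))*conj(exp(2*I*pi/7)) + 1*(exp(-6*I*pi/7))*conj(exp(4*I*pi/7)) + 1*(exp(-2*I*pi/7))*conj(exp(6*I*pi/7)) + 1*(exp(2*I*pi/7))*conj(exp(-6*I*pi/7)) + 1*(exp(6*I*pi/7))*conj(exp(-4*I*pi/7)) + 1*(exp(-4*I*pi/7))*conj(exp(-2*I*pi/7))]
      = (1/7)[(1) + (exp(2*I*pi/7)) + (exp(4*I*pi/7)) + (exp(6*I*pi/7)) + (exp(-6*I*pi/7)) + (exp(-4*I*pi/7)) + (exp(-2*I*pi/7))] = 0/7 = 0
  <chi_4*chi_5, chi_2> = (1/7)[1*(1)*conj(1) + 1*(exp(4*I*pi/7))*conj(exp(4*I*pi/7)) + 1*(exp(-6*I*pi/7))*conj(exp(-6*I*pi/7)) + 1*(exp(-2*I*pi/7))*conj(exp(-2*I*pi/7)) + 1*(exp(2*I*pi/7))*conj(exp(2*I*pi/7)) + 1*(exp(6*I*pi/7))*conj(exp(6*I*pi/7)) + 1*(exp(-4*I*pi/7))*conj(exp(-4*I*pi/7))]
      = (1/7)[(1) + (1) + (1) + (1) + (1) + (1) + (1)] = 7/7 = 1
  <chi_4*chi_5, chi_3> = (1/7)[1*(1)*conj(1) + 1*(exp(4*I*pi/7))*conj(exp(6*I*pi/7)) + 1*(exp(-6*I*pi/7))*conj(exp(-2*I*pi/7)) + 1*(exp(-2*I*pi/7))*conj(exp(4*I*pi/7)) + 1*(exp(2*I*pi/7))*conj(exp(-4*I*pi/7)) + 1*(exp(6*I*pi/7))*conj(exp(2*I*pi/7)) + 1*(exp(-4*I*pi/7))*conj(exp(-6*I*pi/7))]
      = (1/7)[(1) + (exp(-2*I*pi/7)) + (exp(-4*I*pi/7)) + (exp(-6*I*pi/7)) + (exp(6*I*pi/7)) + (exp(4*I*pi/7)) + (exp(2*I*pi/7))] = 0/7 = 0
  <chi_4*chi_5, chi_4> = (1/7)[1*(1)*conj(1) + 1*(exp(4*I*pi/7))*conj(exp(-6*I*pi/7)) + 1*(exp(-6*I*pi/7))*conj(exp(2*I*pi/7)) + 1*(exp(-2*I*pi/7))*conj(exp(-4*I*pi/7)) + 1*(exp(2*I*pi/7))*conj(exp(4*I*pi/7)) + 1*(exp(6*I*pi/7))*conj(exp(-2*I*pi/7)) + 1*(exp(-4*I*pi/7))*conj(exp(6*I*pi/7))]
      = (1/7)[(1) + (exp(-4*I*pi/7)) + (exp(6*I*pi/7)) + (exp(2*I*pi/7)) + (exp(-2*I*pi/7)) + (exp(-6*I*pi/7)) + (exp(4*I*pi/7))] = 0/7 = 0
  <chi_4*chi_5, chi_5> = (1/7)[1*(1)*conj(1) + 1*(exp(4*I*pi/7))*conj(exp(-4*I*pi/7)) + 1*(exp(-6*I*pi/7))*conj(exp(6*I*pi/7)) + 1*(exp(-2*I*pi/7))*conj(exp(2*I*pi/7)) + 1*(exp(2*I*pi/7))*conj(exp(-2*I*pi/7)) + 1*(exp(6*I*pi/7))*conj(exp(-6*I*pi/7)) + 1*(exp(-4*I*pi/7))*conj(exp(4*I*pi/7))]
      = (1/7)[(1) + (exp(-6*I*pi/7)) + (exp(2*I*pi/7)) + (exp(-4*I*pi/7)) + (exp(4*I*pi/7)) + (exp(-2*I*pi/7)) + (exp(6*I*pi/7))] = 0/7 = 0
  <chi_4*chi_5, chi_6> = (1/7)[1*(1)*conj(1) + 1*(exp(4*I*pi/7))*conj(exp(-2*I*pi/7)) + 1*(exp(-6*I*pi/7))*conj(exp(-4*I*pi/7)) + 1*(exp(-2*I*pi/7))*conj(exp(-6*I*pi/7)) + 1*(exp(2*I*pi/7))*conj(exp(6*I*pi/7)) + 1*(exp(6*I*pi/7))*conj(exp(4*I*pi/7)) + 1*(exp(-4*I*pi/7))*conj(exp(2*I*pi/7))]
      = (1/7)[(1) + (exp(6*I*pi/7)) + (exp(-2*I*pi/7)) + (exp(4*I*pi/7)) + (exp(-4*I*pi/7)) + (exp(2*I*pi/7)) + (exp(-6*I*pi/7))] = 0/7 = 0
(Exp terms are combined using exp(i*s)*conj(exp(i*t)) = exp(i*(s-t)), and sums of them are collapsed using the identity that for every m > 1 the m distinct m-th roots of unity sum to 0, e.g. 1 + exp(2*I*pi/3) + exp(-2*I*pi/3) = 0.)
Hence the multiplicities are chi_2: 1. Dimension check: dim(chi_4)*dim(chi_5) = 1*1 = 1 and sum (mult * dim) = 1*1 = 1.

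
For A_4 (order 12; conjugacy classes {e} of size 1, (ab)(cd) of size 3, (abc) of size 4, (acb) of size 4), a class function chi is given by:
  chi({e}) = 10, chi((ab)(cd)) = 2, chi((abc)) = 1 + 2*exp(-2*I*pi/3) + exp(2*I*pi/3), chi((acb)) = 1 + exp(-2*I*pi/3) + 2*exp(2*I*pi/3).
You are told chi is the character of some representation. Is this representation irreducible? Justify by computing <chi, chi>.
Not irreducible (reducible): <chi, chi> = 10 > 1.

Proof sketch: <chi, chi> = (1/|G|) sum_C |C| * |chi(C)|^2 = (1/12)[1*|10|^2 + 3*|2|^2 + 4*|1 + 2*exp(-2*I*pi/3) + exp(2*I*pi/3)|^2 + 4*|1 + exp(-2*I*pi/3) + 2*exp(2*I*pi/3)|^2]
  = (1/12)[(100) + (12) + (4) + (4)] = 120/12 = 10.
(Exp terms are combined using exp(i*s)*conj(exp(i*t)) = exp(i*(s-t)), and sums of them are collapsed using the identity that for every m > 1 the m distinct m-th roots of unity sum to 0, e.g. 1 + exp(2*I*pi/3) + exp(-2*I*pi/3) = 0.)
A character is irreducible iff <chi, chi> = 1, so this representation is reducible.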